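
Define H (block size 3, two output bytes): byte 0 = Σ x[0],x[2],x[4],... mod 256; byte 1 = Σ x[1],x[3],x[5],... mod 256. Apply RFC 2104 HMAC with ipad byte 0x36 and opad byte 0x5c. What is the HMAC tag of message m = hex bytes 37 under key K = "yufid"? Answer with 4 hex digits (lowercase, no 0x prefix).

Key "yufid" = 79 75 66 69 64 is 5 bytes > B = 3, so hash it first: H(key) = 43 de, then zero-pad to 3 bytes: K' = 43 de 00.
K' ⊕ ipad = 75 e8 36.  K' ⊕ opad = 1f 82 5c.
Inner input = (K'⊕ipad) ∥ m = 75 e8 36 ∥ 37.
Inner hash: even-index sum = 171 mod 256 = 171; odd-index sum = 287 mod 256 = 31 → ab 1f.
Outer input = (K'⊕opad) ∥ inner = 1f 82 5c ∥ ab 1f.
Outer hash (tag): even-index sum = 154 mod 256 = 154; odd-index sum = 301 mod 256 = 45 → 9a 2d.

9a2d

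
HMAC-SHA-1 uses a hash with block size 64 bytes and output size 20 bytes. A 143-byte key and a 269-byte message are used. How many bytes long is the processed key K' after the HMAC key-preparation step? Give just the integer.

Key is 143 > 64 bytes, so it is hashed to 20 bytes then zero-padded to 64: |K'| = 64.

64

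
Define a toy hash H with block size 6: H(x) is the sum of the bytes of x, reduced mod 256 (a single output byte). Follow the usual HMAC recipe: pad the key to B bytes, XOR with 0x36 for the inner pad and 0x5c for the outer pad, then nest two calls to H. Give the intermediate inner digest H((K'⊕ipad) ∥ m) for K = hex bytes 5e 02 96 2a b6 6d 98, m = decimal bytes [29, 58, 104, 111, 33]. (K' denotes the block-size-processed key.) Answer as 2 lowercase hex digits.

Key hex bytes 5e 02 96 2a b6 6d 98 is 7 bytes > B = 6, so hash it first: H(key) = db, then zero-pad to 6 bytes: K' = db 00 00 00 00 00.
K' ⊕ ipad = ed 36 36 36 36 36.
Inner input = ed 36 36 36 36 36 ∥ 1d 3a 68 6f 21.
Inner hash: sum = 237+54+54+54+54+54+29+58+104+111+33 = 842; mod 256 = 74 → 4a.

4a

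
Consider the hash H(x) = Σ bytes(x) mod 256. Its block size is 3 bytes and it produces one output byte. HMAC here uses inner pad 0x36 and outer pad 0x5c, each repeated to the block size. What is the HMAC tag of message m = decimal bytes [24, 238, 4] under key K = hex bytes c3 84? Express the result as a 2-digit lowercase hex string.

ba

Key hex bytes c3 84 is 2 bytes ≤ B = 3; zero-pad to 3 bytes: K' = c3 84 00.
K' ⊕ ipad = f5 b2 36.  K' ⊕ opad = 9f d8 5c.
Inner input = (K'⊕ipad) ∥ m = f5 b2 36 ∥ 18 ee 04.
Inner hash: sum = 245+178+54+24+238+4 = 743; mod 256 = 231 → e7.
Outer input = (K'⊕opad) ∥ inner = 9f d8 5c ∥ e7.
Outer hash (tag): sum = 159+216+92+231 = 698; mod 256 = 186 → ba.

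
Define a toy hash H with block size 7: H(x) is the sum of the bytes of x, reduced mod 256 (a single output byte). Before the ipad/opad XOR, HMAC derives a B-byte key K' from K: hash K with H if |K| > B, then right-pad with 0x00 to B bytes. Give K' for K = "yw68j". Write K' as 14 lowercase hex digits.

797736386a0000

Key "yw68j" = 79 77 36 38 6a is 5 bytes ≤ B = 7; zero-pad to 7 bytes: K' = 79 77 36 38 6a 00 00.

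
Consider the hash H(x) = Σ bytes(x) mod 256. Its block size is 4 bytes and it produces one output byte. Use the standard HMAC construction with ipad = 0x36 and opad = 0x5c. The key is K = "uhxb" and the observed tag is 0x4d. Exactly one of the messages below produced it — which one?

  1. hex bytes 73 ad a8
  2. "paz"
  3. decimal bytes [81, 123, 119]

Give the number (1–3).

2

Key "uhxb" = 75 68 78 62 is exactly B = 4 bytes: K' = 75 68 78 62.
K' ⊕ ipad = 43 5e 4e 54; K' ⊕ opad = 29 34 24 3e.
m1: inner = H(43 5e 4e 54 73 ad a8) = 0b; tag = H(29 34 24 3e 0b) = ca
m2: inner = H(43 5e 4e 54 70 61 7a) = 8e; tag = H(29 34 24 3e 8e) = 4d ← matches
m3: inner = H(43 5e 4e 54 51 7b 77) = 86; tag = H(29 34 24 3e 86) = 45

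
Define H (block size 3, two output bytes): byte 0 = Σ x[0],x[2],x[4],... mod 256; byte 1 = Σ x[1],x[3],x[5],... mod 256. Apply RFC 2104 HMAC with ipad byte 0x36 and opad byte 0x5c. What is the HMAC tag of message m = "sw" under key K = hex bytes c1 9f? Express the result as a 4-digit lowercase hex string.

Key hex bytes c1 9f is 2 bytes ≤ B = 3; zero-pad to 3 bytes: K' = c1 9f 00.
K' ⊕ ipad = f7 a9 36.  K' ⊕ opad = 9d c3 5c.
Inner input = (K'⊕ipad) ∥ m = f7 a9 36 ∥ 73 77.
Inner hash: even-index sum = 420 mod 256 = 164; odd-index sum = 284 mod 256 = 28 → a4 1c.
Outer input = (K'⊕opad) ∥ inner = 9d c3 5c ∥ a4 1c.
Outer hash (tag): even-index sum = 277 mod 256 = 21; odd-index sum = 359 mod 256 = 103 → 15 67.

1567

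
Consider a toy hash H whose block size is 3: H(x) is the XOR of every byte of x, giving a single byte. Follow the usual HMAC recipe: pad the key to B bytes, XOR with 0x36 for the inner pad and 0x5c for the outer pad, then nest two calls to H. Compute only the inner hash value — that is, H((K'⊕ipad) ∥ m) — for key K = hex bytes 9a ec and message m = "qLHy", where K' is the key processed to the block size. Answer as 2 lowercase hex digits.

Key hex bytes 9a ec is 2 bytes ≤ B = 3; zero-pad to 3 bytes: K' = 9a ec 00.
K' ⊕ ipad = ac da 36.
Inner input = ac da 36 ∥ 71 4c 48 79.
Inner hash: XOR ac⊕da⊕36⊕71⊕4c⊕48⊕79 = 4c.

4c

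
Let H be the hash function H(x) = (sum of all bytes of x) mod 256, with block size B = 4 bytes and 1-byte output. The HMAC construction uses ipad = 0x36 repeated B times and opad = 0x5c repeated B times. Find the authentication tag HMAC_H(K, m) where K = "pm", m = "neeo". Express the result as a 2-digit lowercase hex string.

c9

Key "pm" = 70 6d is 2 bytes ≤ B = 4; zero-pad to 4 bytes: K' = 70 6d 00 00.
K' ⊕ ipad = 46 5b 36 36.  K' ⊕ opad = 2c 31 5c 5c.
Inner input = (K'⊕ipad) ∥ m = 46 5b 36 36 ∥ 6e 65 65 6f.
Inner hash: sum = 70+91+54+54+110+101+101+111 = 692; mod 256 = 180 → b4.
Outer input = (K'⊕opad) ∥ inner = 2c 31 5c 5c ∥ b4.
Outer hash (tag): sum = 44+49+92+92+180 = 457; mod 256 = 201 → c9.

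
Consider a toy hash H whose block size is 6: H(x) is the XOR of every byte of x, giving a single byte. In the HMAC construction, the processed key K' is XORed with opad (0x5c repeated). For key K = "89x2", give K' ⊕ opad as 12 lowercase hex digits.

Key "89x2" = 38 39 78 32 is 4 bytes ≤ B = 6; zero-pad to 6 bytes: K' = 38 39 78 32 00 00.
XOR each byte with 0x5c: 38⊕5c=64, 39⊕5c=65, 78⊕5c=24, 32⊕5c=6e, 00⊕5c=5c, 00⊕5c=5c.

6465246e5c5c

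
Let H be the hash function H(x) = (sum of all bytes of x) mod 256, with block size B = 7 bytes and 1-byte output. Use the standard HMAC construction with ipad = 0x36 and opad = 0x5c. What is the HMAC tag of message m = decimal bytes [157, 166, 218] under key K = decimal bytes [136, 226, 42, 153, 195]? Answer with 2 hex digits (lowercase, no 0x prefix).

ff

Key decimal bytes [136, 226, 42, 153, 195] = 88 e2 2a 99 c3 is 5 bytes ≤ B = 7; zero-pad to 7 bytes: K' = 88 e2 2a 99 c3 00 00.
K' ⊕ ipad = be d4 1c af f5 36 36.  K' ⊕ opad = d4 be 76 c5 9f 5c 5c.
Inner input = (K'⊕ipad) ∥ m = be d4 1c af f5 36 36 ∥ 9d a6 da.
Inner hash: sum = 190+212+28+175+245+54+54+157+166+218 = 1499; mod 256 = 219 → db.
Outer input = (K'⊕opad) ∥ inner = d4 be 76 c5 9f 5c 5c ∥ db.
Outer hash (tag): sum = 212+190+118+197+159+92+92+219 = 1279; mod 256 = 255 → ff.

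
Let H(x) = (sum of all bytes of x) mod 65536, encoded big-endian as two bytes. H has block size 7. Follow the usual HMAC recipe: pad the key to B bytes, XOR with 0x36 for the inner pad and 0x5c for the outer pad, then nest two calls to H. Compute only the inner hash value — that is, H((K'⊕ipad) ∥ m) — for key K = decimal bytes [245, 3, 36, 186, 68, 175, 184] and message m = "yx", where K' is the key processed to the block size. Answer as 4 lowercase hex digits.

0420

Key decimal bytes [245, 3, 36, 186, 68, 175, 184] = f5 03 24 ba 44 af b8 is exactly B = 7 bytes: K' = f5 03 24 ba 44 af b8.
K' ⊕ ipad = c3 35 12 8c 72 99 8e.
Inner input = c3 35 12 8c 72 99 8e ∥ 79 78.
Inner hash: sum = 195+53+18+140+114+153+142+121+120 = 1056 → 04 20.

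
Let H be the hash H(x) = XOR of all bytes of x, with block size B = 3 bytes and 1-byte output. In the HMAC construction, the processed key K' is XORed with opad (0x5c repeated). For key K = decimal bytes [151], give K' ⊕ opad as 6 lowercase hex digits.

Key decimal bytes [151] = 97 is 1 byte ≤ B = 3; zero-pad to 3 bytes: K' = 97 00 00.
XOR each byte with 0x5c: 97⊕5c=cb, 00⊕5c=5c, 00⊕5c=5c.

cb5c5c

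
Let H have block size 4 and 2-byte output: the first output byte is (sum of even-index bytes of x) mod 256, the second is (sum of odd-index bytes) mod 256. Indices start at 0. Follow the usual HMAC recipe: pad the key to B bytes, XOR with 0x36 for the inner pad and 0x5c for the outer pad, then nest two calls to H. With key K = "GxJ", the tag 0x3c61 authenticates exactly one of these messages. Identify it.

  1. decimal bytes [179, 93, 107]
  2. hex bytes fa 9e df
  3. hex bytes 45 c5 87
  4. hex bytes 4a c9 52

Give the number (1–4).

1

Key "GxJ" = 47 78 4a is 3 bytes ≤ B = 4; zero-pad to 4 bytes: K' = 47 78 4a 00.
K' ⊕ ipad = 71 4e 7c 36; K' ⊕ opad = 1b 24 16 5c.
m1: inner = H(71 4e 7c 36 b3 5d 6b) = 0b e1; tag = H(1b 24 16 5c 0b e1) = 3c61 ← matches
m2: inner = H(71 4e 7c 36 fa 9e df) = c6 22; tag = H(1b 24 16 5c c6 22) = f7a2
m3: inner = H(71 4e 7c 36 45 c5 87) = b9 49; tag = H(1b 24 16 5c b9 49) = eac9
m4: inner = H(71 4e 7c 36 4a c9 52) = 89 4d; tag = H(1b 24 16 5c 89 4d) = bacd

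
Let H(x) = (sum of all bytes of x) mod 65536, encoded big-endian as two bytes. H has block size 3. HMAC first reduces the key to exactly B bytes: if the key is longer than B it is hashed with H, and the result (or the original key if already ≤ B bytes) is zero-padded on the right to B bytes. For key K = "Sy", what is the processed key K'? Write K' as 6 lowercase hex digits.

Key "Sy" = 53 79 is 2 bytes ≤ B = 3; zero-pad to 3 bytes: K' = 53 79 00.

537900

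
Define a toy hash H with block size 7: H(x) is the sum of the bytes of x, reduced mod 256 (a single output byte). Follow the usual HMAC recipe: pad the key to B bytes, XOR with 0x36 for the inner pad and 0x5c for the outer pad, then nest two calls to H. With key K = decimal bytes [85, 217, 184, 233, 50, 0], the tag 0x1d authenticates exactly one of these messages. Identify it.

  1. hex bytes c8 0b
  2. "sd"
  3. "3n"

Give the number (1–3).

Key decimal bytes [85, 217, 184, 233, 50, 0] = 55 d9 b8 e9 32 00 is 6 bytes ≤ B = 7; zero-pad to 7 bytes: K' = 55 d9 b8 e9 32 00 00.
K' ⊕ ipad = 63 ef 8e df 04 36 36; K' ⊕ opad = 09 85 e4 b5 6e 5c 5c.
m1: inner = H(63 ef 8e df 04 36 36 c8 0b) = 02; tag = H(09 85 e4 b5 6e 5c 5c 02) = 4f
m2: inner = H(63 ef 8e df 04 36 36 73 64) = 06; tag = H(09 85 e4 b5 6e 5c 5c 06) = 53
m3: inner = H(63 ef 8e df 04 36 36 33 6e) = d0; tag = H(09 85 e4 b5 6e 5c 5c d0) = 1d ← matches

3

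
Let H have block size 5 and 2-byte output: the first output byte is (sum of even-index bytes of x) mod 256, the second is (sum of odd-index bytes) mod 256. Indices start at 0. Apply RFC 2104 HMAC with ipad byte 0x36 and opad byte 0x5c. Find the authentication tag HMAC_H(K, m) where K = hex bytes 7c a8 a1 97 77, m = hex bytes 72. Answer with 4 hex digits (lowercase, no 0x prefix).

Key hex bytes 7c a8 a1 97 77 is exactly B = 5 bytes: K' = 7c a8 a1 97 77.
K' ⊕ ipad = 4a 9e 97 a1 41.  K' ⊕ opad = 20 f4 fd cb 2b.
Inner input = (K'⊕ipad) ∥ m = 4a 9e 97 a1 41 ∥ 72.
Inner hash: even-index sum = 290 mod 256 = 34; odd-index sum = 433 mod 256 = 177 → 22 b1.
Outer input = (K'⊕opad) ∥ inner = 20 f4 fd cb 2b ∥ 22 b1.
Outer hash (tag): even-index sum = 505 mod 256 = 249; odd-index sum = 481 mod 256 = 225 → f9 e1.

f9e1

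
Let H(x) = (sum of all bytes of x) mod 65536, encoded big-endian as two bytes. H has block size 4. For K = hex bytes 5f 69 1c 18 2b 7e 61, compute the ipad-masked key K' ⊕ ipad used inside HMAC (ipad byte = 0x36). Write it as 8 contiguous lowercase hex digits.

Key hex bytes 5f 69 1c 18 2b 7e 61 is 7 bytes > B = 4, so hash it first: H(key) = 02 06, then zero-pad to 4 bytes: K' = 02 06 00 00.
XOR each byte with 0x36: 02⊕36=34, 06⊕36=30, 00⊕36=36, 00⊕36=36.

34303636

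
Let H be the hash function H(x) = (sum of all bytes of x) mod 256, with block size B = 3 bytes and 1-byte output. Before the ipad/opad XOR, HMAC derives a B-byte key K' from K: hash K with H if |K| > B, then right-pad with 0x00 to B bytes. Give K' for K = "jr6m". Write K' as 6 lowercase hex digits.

|K| = 4 > B = 3, so first hash the key.
H(K): sum = 106+114+54+109 = 383; mod 256 = 127 → 7f.
Zero-pad H(K) = 7f to 3 bytes: K' = 7f 00 00.

7f0000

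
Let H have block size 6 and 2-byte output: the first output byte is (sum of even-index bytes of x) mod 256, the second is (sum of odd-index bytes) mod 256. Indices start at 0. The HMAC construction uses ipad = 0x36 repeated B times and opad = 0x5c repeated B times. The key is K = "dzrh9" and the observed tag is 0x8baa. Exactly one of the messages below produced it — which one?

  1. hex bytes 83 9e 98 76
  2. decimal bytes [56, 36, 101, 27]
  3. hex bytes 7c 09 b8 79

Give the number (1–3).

Key "dzrh9" = 64 7a 72 68 39 is 5 bytes ≤ B = 6; zero-pad to 6 bytes: K' = 64 7a 72 68 39 00.
K' ⊕ ipad = 52 4c 44 5e 0f 36; K' ⊕ opad = 38 26 2e 34 65 5c.
m1: inner = H(52 4c 44 5e 0f 36 83 9e 98 76) = c0 f4; tag = H(38 26 2e 34 65 5c c0 f4) = 8baa ← matches
m2: inner = H(52 4c 44 5e 0f 36 38 24 65 1b) = 42 1f; tag = H(38 26 2e 34 65 5c 42 1f) = 0dd5
m3: inner = H(52 4c 44 5e 0f 36 7c 09 b8 79) = d9 62; tag = H(38 26 2e 34 65 5c d9 62) = a418

1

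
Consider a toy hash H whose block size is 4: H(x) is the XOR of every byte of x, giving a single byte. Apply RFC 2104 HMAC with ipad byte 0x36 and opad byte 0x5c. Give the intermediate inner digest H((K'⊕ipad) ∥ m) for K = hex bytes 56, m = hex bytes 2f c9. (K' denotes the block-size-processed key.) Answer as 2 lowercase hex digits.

b0

Key hex bytes 56 is 1 byte ≤ B = 4; zero-pad to 4 bytes: K' = 56 00 00 00.
K' ⊕ ipad = 60 36 36 36.
Inner input = 60 36 36 36 ∥ 2f c9.
Inner hash: XOR 60⊕36⊕36⊕36⊕2f⊕c9 = b0.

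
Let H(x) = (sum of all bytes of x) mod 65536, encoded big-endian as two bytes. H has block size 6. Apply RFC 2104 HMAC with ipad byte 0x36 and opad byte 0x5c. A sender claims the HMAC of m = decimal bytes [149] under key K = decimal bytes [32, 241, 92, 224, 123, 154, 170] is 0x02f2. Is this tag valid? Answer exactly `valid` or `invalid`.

Key decimal bytes [32, 241, 92, 224, 123, 154, 170] = 20 f1 5c e0 7b 9a aa is 7 bytes > B = 6, so hash it first: H(key) = 04 0c, then zero-pad to 6 bytes: K' = 04 0c 00 00 00 00.
K' ⊕ ipad = 32 3a 36 36 36 36; K' ⊕ opad = 58 50 5c 5c 5c 5c.
Inner hash: sum = 50+58+54+54+54+54+149 = 473 → 01 d9.
Outer hash (recomputed tag): sum = 88+80+92+92+92+92+1+217 = 754 → 02 f2.
Recomputed tag = 02f2; claimed = 02f2 → match.

valid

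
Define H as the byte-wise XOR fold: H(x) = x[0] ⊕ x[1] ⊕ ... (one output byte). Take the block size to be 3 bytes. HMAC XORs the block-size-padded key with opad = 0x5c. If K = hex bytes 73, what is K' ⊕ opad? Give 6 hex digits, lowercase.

Key hex bytes 73 is 1 byte ≤ B = 3; zero-pad to 3 bytes: K' = 73 00 00.
XOR each byte with 0x5c: 73⊕5c=2f, 00⊕5c=5c, 00⊕5c=5c.

2f5c5c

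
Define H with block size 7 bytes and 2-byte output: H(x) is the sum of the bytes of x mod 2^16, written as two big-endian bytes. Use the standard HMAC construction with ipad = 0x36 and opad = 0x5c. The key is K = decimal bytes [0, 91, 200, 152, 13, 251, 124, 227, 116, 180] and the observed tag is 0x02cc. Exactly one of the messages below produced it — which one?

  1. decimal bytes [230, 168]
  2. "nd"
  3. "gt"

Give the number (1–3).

2

Key decimal bytes [0, 91, 200, 152, 13, 251, 124, 227, 116, 180] = 00 5b c8 98 0d fb 7c e3 74 b4 is 10 bytes > B = 7, so hash it first: H(key) = 05 4a, then zero-pad to 7 bytes: K' = 05 4a 00 00 00 00 00.
K' ⊕ ipad = 33 7c 36 36 36 36 36; K' ⊕ opad = 59 16 5c 5c 5c 5c 5c.
m1: inner = H(33 7c 36 36 36 36 36 e6 a8) = 03 4b; tag = H(59 16 5c 5c 5c 5c 5c 03 4b) = 0289
m2: inner = H(33 7c 36 36 36 36 36 6e 64) = 02 8f; tag = H(59 16 5c 5c 5c 5c 5c 02 8f) = 02cc ← matches
m3: inner = H(33 7c 36 36 36 36 36 67 74) = 02 98; tag = H(59 16 5c 5c 5c 5c 5c 02 98) = 02d5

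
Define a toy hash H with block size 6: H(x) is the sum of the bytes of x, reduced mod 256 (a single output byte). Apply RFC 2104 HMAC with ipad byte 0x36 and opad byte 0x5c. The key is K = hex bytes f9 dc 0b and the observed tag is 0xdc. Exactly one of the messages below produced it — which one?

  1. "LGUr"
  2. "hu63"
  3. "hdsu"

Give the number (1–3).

3

Key hex bytes f9 dc 0b is 3 bytes ≤ B = 6; zero-pad to 6 bytes: K' = f9 dc 0b 00 00 00.
K' ⊕ ipad = cf ea 3d 36 36 36; K' ⊕ opad = a5 80 57 5c 5c 5c.
m1: inner = H(cf ea 3d 36 36 36 4c 47 55 72) = f2; tag = H(a5 80 57 5c 5c 5c f2) = 82
m2: inner = H(cf ea 3d 36 36 36 68 75 36 33) = de; tag = H(a5 80 57 5c 5c 5c de) = 6e
m3: inner = H(cf ea 3d 36 36 36 68 64 73 75) = 4c; tag = H(a5 80 57 5c 5c 5c 4c) = dc ← matches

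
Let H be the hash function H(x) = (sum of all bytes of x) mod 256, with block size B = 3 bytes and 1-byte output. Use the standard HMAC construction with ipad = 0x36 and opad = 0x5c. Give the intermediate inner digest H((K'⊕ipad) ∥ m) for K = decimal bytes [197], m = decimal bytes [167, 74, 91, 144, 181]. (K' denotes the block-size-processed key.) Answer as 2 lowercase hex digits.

Key decimal bytes [197] = c5 is 1 byte ≤ B = 3; zero-pad to 3 bytes: K' = c5 00 00.
K' ⊕ ipad = f3 36 36.
Inner input = f3 36 36 ∥ a7 4a 5b 90 b5.
Inner hash: sum = 243+54+54+167+74+91+144+181 = 1008; mod 256 = 240 → f0.

f0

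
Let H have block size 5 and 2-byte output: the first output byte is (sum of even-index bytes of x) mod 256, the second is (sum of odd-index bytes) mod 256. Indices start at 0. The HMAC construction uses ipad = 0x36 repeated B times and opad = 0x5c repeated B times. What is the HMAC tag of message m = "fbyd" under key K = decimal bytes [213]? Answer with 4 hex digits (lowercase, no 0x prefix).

Key decimal bytes [213] = d5 is 1 byte ≤ B = 5; zero-pad to 5 bytes: K' = d5 00 00 00 00.
K' ⊕ ipad = e3 36 36 36 36.  K' ⊕ opad = 89 5c 5c 5c 5c.
Inner input = (K'⊕ipad) ∥ m = e3 36 36 36 36 ∥ 66 62 79 64.
Inner hash: even-index sum = 533 mod 256 = 21; odd-index sum = 331 mod 256 = 75 → 15 4b.
Outer input = (K'⊕opad) ∥ inner = 89 5c 5c 5c 5c ∥ 15 4b.
Outer hash (tag): even-index sum = 396 mod 256 = 140; odd-index sum = 205 mod 256 = 205 → 8c cd.

8ccd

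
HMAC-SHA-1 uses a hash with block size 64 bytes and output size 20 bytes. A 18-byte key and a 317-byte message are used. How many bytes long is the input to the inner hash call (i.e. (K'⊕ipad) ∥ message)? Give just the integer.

Key is 18 ≤ 64 bytes, zero-padded: |K'| = 64.
Inner input = (K'⊕ipad) ∥ m → 64 + 317 = 381 bytes.

381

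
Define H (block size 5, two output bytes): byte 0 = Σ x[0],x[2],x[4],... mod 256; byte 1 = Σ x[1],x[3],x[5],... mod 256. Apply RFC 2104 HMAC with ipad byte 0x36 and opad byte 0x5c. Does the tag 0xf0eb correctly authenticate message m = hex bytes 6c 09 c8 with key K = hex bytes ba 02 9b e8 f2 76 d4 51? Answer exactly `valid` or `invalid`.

valid

Key hex bytes ba 02 9b e8 f2 76 d4 51 is 8 bytes > B = 5, so hash it first: H(key) = 1b b1, then zero-pad to 5 bytes: K' = 1b b1 00 00 00.
K' ⊕ ipad = 2d 87 36 36 36; K' ⊕ opad = 47 ed 5c 5c 5c.
Inner hash: even-index sum = 162 mod 256 = 162; odd-index sum = 497 mod 256 = 241 → a2 f1.
Outer hash (recomputed tag): even-index sum = 496 mod 256 = 240; odd-index sum = 491 mod 256 = 235 → f0 eb.
Recomputed tag = f0eb; claimed = f0eb → match.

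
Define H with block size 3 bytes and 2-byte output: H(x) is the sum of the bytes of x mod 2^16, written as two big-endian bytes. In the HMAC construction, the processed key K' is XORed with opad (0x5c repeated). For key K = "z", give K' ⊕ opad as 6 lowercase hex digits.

265c5c

Key "z" = 7a is 1 byte ≤ B = 3; zero-pad to 3 bytes: K' = 7a 00 00.
XOR each byte with 0x5c: 7a⊕5c=26, 00⊕5c=5c, 00⊕5c=5c.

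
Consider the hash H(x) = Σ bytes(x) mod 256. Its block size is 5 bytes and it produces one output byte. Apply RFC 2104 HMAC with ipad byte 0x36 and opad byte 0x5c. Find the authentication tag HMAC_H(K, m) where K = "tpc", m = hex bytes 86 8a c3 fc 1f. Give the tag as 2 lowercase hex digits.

Key "tpc" = 74 70 63 is 3 bytes ≤ B = 5; zero-pad to 5 bytes: K' = 74 70 63 00 00.
K' ⊕ ipad = 42 46 55 36 36.  K' ⊕ opad = 28 2c 3f 5c 5c.
Inner input = (K'⊕ipad) ∥ m = 42 46 55 36 36 ∥ 86 8a c3 fc 1f.
Inner hash: sum = 66+70+85+54+54+134+138+195+252+31 = 1079; mod 256 = 55 → 37.
Outer input = (K'⊕opad) ∥ inner = 28 2c 3f 5c 5c ∥ 37.
Outer hash (tag): sum = 40+44+63+92+92+55 = 386; mod 256 = 130 → 82.

82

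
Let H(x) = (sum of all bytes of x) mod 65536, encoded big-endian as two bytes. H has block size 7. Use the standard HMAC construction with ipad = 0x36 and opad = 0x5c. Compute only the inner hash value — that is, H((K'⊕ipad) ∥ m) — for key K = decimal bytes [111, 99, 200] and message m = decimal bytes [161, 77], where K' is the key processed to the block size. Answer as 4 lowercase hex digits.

0372

Key decimal bytes [111, 99, 200] = 6f 63 c8 is 3 bytes ≤ B = 7; zero-pad to 7 bytes: K' = 6f 63 c8 00 00 00 00.
K' ⊕ ipad = 59 55 fe 36 36 36 36.
Inner input = 59 55 fe 36 36 36 36 ∥ a1 4d.
Inner hash: sum = 89+85+254+54+54+54+54+161+77 = 882 → 03 72.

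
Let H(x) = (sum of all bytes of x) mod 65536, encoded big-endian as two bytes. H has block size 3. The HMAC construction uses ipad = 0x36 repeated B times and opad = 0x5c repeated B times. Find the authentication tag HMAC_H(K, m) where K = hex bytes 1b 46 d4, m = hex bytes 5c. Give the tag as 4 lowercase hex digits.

Key hex bytes 1b 46 d4 is exactly B = 3 bytes: K' = 1b 46 d4.
K' ⊕ ipad = 2d 70 e2.  K' ⊕ opad = 47 1a 88.
Inner input = (K'⊕ipad) ∥ m = 2d 70 e2 ∥ 5c.
Inner hash: sum = 45+112+226+92 = 475 → 01 db.
Outer input = (K'⊕opad) ∥ inner = 47 1a 88 ∥ 01 db.
Outer hash (tag): sum = 71+26+136+1+219 = 453 → 01 c5.

01c5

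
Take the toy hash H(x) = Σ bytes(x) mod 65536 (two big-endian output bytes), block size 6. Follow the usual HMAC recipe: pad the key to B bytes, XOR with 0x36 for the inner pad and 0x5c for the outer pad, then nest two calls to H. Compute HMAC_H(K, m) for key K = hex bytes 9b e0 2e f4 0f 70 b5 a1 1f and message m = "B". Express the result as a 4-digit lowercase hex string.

0389

Key hex bytes 9b e0 2e f4 0f 70 b5 a1 1f is 9 bytes > B = 6, so hash it first: H(key) = 04 91, then zero-pad to 6 bytes: K' = 04 91 00 00 00 00.
K' ⊕ ipad = 32 a7 36 36 36 36.  K' ⊕ opad = 58 cd 5c 5c 5c 5c.
Inner input = (K'⊕ipad) ∥ m = 32 a7 36 36 36 36 ∥ 42.
Inner hash: sum = 50+167+54+54+54+54+66 = 499 → 01 f3.
Outer input = (K'⊕opad) ∥ inner = 58 cd 5c 5c 5c 5c ∥ 01 f3.
Outer hash (tag): sum = 88+205+92+92+92+92+1+243 = 905 → 03 89.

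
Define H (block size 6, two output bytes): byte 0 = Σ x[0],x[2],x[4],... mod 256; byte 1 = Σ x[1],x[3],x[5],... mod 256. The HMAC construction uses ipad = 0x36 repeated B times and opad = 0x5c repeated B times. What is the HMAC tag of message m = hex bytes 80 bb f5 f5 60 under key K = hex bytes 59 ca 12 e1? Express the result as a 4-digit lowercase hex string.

4d68

Key hex bytes 59 ca 12 e1 is 4 bytes ≤ B = 6; zero-pad to 6 bytes: K' = 59 ca 12 e1 00 00.
K' ⊕ ipad = 6f fc 24 d7 36 36.  K' ⊕ opad = 05 96 4e bd 5c 5c.
Inner input = (K'⊕ipad) ∥ m = 6f fc 24 d7 36 36 ∥ 80 bb f5 f5 60.
Inner hash: even-index sum = 670 mod 256 = 158; odd-index sum = 953 mod 256 = 185 → 9e b9.
Outer input = (K'⊕opad) ∥ inner = 05 96 4e bd 5c 5c ∥ 9e b9.
Outer hash (tag): even-index sum = 333 mod 256 = 77; odd-index sum = 616 mod 256 = 104 → 4d 68.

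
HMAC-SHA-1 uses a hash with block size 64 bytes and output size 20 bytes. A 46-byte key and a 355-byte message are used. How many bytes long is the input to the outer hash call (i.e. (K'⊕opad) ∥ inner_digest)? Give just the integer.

84

Key is 46 ≤ 64 bytes, zero-padded: |K'| = 64.
Outer input = (K'⊕opad) ∥ H(inner) → 64 + 20 = 84 bytes.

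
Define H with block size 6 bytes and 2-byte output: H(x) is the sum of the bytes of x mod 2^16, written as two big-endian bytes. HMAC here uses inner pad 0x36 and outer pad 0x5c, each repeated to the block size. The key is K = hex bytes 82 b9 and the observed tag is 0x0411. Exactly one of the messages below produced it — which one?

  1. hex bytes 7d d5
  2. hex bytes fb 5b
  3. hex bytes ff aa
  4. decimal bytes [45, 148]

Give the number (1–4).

Key hex bytes 82 b9 is 2 bytes ≤ B = 6; zero-pad to 6 bytes: K' = 82 b9 00 00 00 00.
K' ⊕ ipad = b4 8f 36 36 36 36; K' ⊕ opad = de e5 5c 5c 5c 5c.
m1: inner = H(b4 8f 36 36 36 36 7d d5) = 03 6d; tag = H(de e5 5c 5c 5c 5c 03 6d) = 03a3
m2: inner = H(b4 8f 36 36 36 36 fb 5b) = 03 71; tag = H(de e5 5c 5c 5c 5c 03 71) = 03a7
m3: inner = H(b4 8f 36 36 36 36 ff aa) = 03 c4; tag = H(de e5 5c 5c 5c 5c 03 c4) = 03fa
m4: inner = H(b4 8f 36 36 36 36 2d 94) = 02 dc; tag = H(de e5 5c 5c 5c 5c 02 dc) = 0411 ← matches

4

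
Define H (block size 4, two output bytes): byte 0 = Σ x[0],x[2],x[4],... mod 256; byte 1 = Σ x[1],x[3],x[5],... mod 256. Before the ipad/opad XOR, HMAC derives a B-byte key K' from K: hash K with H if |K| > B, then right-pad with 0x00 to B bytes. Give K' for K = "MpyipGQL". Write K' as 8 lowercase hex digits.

|K| = 8 > B = 4, so first hash the key.
H(K): even-index sum = 391 mod 256 = 135; odd-index sum = 364 mod 256 = 108 → 87 6c.
Zero-pad H(K) = 87 6c to 4 bytes: K' = 87 6c 00 00.

876c0000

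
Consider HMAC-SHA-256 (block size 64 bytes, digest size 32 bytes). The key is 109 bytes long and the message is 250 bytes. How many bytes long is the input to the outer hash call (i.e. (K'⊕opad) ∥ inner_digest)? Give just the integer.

96

Key is 109 > 64 bytes, so it is hashed to 32 bytes then zero-padded to 64: |K'| = 64.
Outer input = (K'⊕opad) ∥ H(inner) → 64 + 32 = 96 bytes.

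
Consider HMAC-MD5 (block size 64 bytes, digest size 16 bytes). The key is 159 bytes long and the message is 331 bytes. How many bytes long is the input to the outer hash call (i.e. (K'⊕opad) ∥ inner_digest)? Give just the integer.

80

Key is 159 > 64 bytes, so it is hashed to 16 bytes then zero-padded to 64: |K'| = 64.
Outer input = (K'⊕opad) ∥ H(inner) → 64 + 16 = 80 bytes.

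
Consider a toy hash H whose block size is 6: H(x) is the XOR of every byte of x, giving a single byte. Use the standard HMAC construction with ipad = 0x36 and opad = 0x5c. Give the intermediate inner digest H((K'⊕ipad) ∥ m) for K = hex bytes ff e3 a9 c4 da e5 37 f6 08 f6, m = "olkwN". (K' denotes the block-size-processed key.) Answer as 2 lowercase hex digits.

20

Key hex bytes ff e3 a9 c4 da e5 37 f6 08 f6 is 10 bytes > B = 6, so hash it first: H(key) = 71, then zero-pad to 6 bytes: K' = 71 00 00 00 00 00.
K' ⊕ ipad = 47 36 36 36 36 36.
Inner input = 47 36 36 36 36 36 ∥ 6f 6c 6b 77 4e.
Inner hash: XOR 47⊕36⊕36⊕36⊕36⊕36⊕6f⊕6c⊕6b⊕77⊕4e = 20.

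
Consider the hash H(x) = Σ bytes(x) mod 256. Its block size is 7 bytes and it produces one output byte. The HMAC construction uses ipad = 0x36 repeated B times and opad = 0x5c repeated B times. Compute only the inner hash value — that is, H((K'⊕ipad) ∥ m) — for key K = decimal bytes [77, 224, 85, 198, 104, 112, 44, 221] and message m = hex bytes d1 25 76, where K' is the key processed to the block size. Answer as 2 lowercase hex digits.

Key decimal bytes [77, 224, 85, 198, 104, 112, 44, 221] = 4d e0 55 c6 68 70 2c dd is 8 bytes > B = 7, so hash it first: H(key) = 29, then zero-pad to 7 bytes: K' = 29 00 00 00 00 00 00.
K' ⊕ ipad = 1f 36 36 36 36 36 36.
Inner input = 1f 36 36 36 36 36 36 ∥ d1 25 76.
Inner hash: sum = 31+54+54+54+54+54+54+209+37+118 = 719; mod 256 = 207 → cf.

cf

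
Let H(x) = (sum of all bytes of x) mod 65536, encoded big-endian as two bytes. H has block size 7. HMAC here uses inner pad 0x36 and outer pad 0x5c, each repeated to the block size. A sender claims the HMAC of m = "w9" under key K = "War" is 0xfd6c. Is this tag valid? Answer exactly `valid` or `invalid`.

invalid

Key "War" = 57 61 72 is 3 bytes ≤ B = 7; zero-pad to 7 bytes: K' = 57 61 72 00 00 00 00.
K' ⊕ ipad = 61 57 44 36 36 36 36; K' ⊕ opad = 0b 3d 2e 5c 5c 5c 5c.
Inner hash: sum = 97+87+68+54+54+54+54+119+57 = 644 → 02 84.
Outer hash (recomputed tag): sum = 11+61+46+92+92+92+92+2+132 = 620 → 02 6c.
Recomputed tag = 026c; claimed = fd6c → mismatch.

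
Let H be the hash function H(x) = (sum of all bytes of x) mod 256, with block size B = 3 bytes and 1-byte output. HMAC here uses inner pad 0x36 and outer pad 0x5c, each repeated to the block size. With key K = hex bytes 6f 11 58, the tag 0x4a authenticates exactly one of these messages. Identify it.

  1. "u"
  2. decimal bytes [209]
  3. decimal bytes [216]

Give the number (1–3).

3

Key hex bytes 6f 11 58 is exactly B = 3 bytes: K' = 6f 11 58.
K' ⊕ ipad = 59 27 6e; K' ⊕ opad = 33 4d 04.
m1: inner = H(59 27 6e 75) = 63; tag = H(33 4d 04 63) = e7
m2: inner = H(59 27 6e d1) = bf; tag = H(33 4d 04 bf) = 43
m3: inner = H(59 27 6e d8) = c6; tag = H(33 4d 04 c6) = 4a ← matches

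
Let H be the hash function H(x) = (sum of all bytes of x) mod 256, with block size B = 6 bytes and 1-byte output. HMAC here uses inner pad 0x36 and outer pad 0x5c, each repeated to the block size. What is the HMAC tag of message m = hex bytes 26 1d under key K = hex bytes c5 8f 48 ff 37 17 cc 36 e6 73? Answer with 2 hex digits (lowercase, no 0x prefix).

Key hex bytes c5 8f 48 ff 37 17 cc 36 e6 73 is 10 bytes > B = 6, so hash it first: H(key) = 44, then zero-pad to 6 bytes: K' = 44 00 00 00 00 00.
K' ⊕ ipad = 72 36 36 36 36 36.  K' ⊕ opad = 18 5c 5c 5c 5c 5c.
Inner input = (K'⊕ipad) ∥ m = 72 36 36 36 36 36 ∥ 26 1d.
Inner hash: sum = 114+54+54+54+54+54+38+29 = 451; mod 256 = 195 → c3.
Outer input = (K'⊕opad) ∥ inner = 18 5c 5c 5c 5c 5c ∥ c3.
Outer hash (tag): sum = 24+92+92+92+92+92+195 = 679; mod 256 = 167 → a7.

a7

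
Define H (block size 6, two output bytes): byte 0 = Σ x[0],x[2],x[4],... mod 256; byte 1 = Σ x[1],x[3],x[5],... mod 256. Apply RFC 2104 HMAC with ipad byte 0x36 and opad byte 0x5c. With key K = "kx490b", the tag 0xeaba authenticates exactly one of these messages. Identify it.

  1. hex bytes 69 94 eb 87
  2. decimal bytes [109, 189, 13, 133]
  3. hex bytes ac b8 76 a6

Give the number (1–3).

Key "kx490b" = 6b 78 34 39 30 62 is exactly B = 6 bytes: K' = 6b 78 34 39 30 62.
K' ⊕ ipad = 5d 4e 02 0f 06 54; K' ⊕ opad = 37 24 68 65 6c 3e.
m1: inner = H(5d 4e 02 0f 06 54 69 94 eb 87) = b9 cc; tag = H(37 24 68 65 6c 3e b9 cc) = c493
m2: inner = H(5d 4e 02 0f 06 54 6d bd 0d 85) = df f3; tag = H(37 24 68 65 6c 3e df f3) = eaba ← matches
m3: inner = H(5d 4e 02 0f 06 54 ac b8 76 a6) = 87 0f; tag = H(37 24 68 65 6c 3e 87 0f) = 92d6

2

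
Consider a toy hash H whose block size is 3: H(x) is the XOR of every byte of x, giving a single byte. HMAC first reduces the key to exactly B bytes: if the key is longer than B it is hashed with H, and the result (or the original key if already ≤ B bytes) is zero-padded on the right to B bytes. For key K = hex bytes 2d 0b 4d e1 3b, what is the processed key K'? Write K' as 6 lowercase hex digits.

b10000

|K| = 5 > B = 3, so first hash the key.
H(K): XOR 2d⊕0b⊕4d⊕e1⊕3b = b1.
Zero-pad H(K) = b1 to 3 bytes: K' = b1 00 00.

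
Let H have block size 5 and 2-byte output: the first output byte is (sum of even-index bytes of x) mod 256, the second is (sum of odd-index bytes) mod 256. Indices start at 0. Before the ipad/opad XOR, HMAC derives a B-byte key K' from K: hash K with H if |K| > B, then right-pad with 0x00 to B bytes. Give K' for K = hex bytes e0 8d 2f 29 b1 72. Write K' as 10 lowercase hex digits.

|K| = 6 > B = 5, so first hash the key.
H(K): even-index sum = 448 mod 256 = 192; odd-index sum = 296 mod 256 = 40 → c0 28.
Zero-pad H(K) = c0 28 to 5 bytes: K' = c0 28 00 00 00.

c028000000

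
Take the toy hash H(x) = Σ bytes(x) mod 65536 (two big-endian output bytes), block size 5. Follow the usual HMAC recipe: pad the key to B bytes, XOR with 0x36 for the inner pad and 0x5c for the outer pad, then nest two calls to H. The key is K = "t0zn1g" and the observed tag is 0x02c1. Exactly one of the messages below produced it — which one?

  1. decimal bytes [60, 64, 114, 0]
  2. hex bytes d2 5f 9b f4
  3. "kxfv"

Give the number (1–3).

Key "t0zn1g" = 74 30 7a 6e 31 67 is 6 bytes > B = 5, so hash it first: H(key) = 02 24, then zero-pad to 5 bytes: K' = 02 24 00 00 00.
K' ⊕ ipad = 34 12 36 36 36; K' ⊕ opad = 5e 78 5c 5c 5c.
m1: inner = H(34 12 36 36 36 3c 40 72 00) = 01 d6; tag = H(5e 78 5c 5c 5c 01 d6) = 02c1 ← matches
m2: inner = H(34 12 36 36 36 d2 5f 9b f4) = 03 a8; tag = H(5e 78 5c 5c 5c 03 a8) = 0295
m3: inner = H(34 12 36 36 36 6b 78 66 76) = 02 a7; tag = H(5e 78 5c 5c 5c 02 a7) = 0293

1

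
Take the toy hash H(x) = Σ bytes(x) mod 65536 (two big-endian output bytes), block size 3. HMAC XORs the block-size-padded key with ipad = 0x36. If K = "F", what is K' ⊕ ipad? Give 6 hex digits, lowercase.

703636

Key "F" = 46 is 1 byte ≤ B = 3; zero-pad to 3 bytes: K' = 46 00 00.
XOR each byte with 0x36: 46⊕36=70, 00⊕36=36, 00⊕36=36.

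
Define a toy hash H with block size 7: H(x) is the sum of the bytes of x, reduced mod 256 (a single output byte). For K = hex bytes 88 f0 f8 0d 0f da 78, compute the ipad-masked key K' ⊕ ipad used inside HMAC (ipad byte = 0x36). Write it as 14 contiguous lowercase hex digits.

Key hex bytes 88 f0 f8 0d 0f da 78 is exactly B = 7 bytes: K' = 88 f0 f8 0d 0f da 78.
XOR each byte with 0x36: 88⊕36=be, f0⊕36=c6, f8⊕36=ce, 0d⊕36=3b, 0f⊕36=39, da⊕36=ec, 78⊕36=4e.

bec6ce3b39ec4e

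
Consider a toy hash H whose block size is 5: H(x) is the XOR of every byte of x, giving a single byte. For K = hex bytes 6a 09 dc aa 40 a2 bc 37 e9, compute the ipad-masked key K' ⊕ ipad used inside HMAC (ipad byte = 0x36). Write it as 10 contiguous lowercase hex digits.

a336363636

Key hex bytes 6a 09 dc aa 40 a2 bc 37 e9 is 9 bytes > B = 5, so hash it first: H(key) = 95, then zero-pad to 5 bytes: K' = 95 00 00 00 00.
XOR each byte with 0x36: 95⊕36=a3, 00⊕36=36, 00⊕36=36, 00⊕36=36, 00⊕36=36.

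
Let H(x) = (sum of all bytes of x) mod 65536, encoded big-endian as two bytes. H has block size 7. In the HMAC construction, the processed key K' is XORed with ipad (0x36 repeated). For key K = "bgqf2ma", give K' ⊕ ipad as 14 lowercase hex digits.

Key "bgqf2ma" = 62 67 71 66 32 6d 61 is exactly B = 7 bytes: K' = 62 67 71 66 32 6d 61.
XOR each byte with 0x36: 62⊕36=54, 67⊕36=51, 71⊕36=47, 66⊕36=50, 32⊕36=04, 6d⊕36=5b, 61⊕36=57.

54514750045b57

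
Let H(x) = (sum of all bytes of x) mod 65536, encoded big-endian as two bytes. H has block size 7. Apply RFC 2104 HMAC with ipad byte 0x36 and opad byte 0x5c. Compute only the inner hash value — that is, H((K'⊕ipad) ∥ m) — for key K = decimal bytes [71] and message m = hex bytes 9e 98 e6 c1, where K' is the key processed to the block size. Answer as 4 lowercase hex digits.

Key decimal bytes [71] = 47 is 1 byte ≤ B = 7; zero-pad to 7 bytes: K' = 47 00 00 00 00 00 00.
K' ⊕ ipad = 71 36 36 36 36 36 36.
Inner input = 71 36 36 36 36 36 36 ∥ 9e 98 e6 c1.
Inner hash: sum = 113+54+54+54+54+54+54+158+152+230+193 = 1170 → 04 92.

0492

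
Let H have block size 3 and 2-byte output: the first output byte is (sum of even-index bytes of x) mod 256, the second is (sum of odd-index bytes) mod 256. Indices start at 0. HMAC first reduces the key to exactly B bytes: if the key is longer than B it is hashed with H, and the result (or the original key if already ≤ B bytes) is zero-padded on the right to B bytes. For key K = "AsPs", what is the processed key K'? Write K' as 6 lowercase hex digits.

91e600

|K| = 4 > B = 3, so first hash the key.
H(K): even-index sum = 145 mod 256 = 145; odd-index sum = 230 mod 256 = 230 → 91 e6.
Zero-pad H(K) = 91 e6 to 3 bytes: K' = 91 e6 00.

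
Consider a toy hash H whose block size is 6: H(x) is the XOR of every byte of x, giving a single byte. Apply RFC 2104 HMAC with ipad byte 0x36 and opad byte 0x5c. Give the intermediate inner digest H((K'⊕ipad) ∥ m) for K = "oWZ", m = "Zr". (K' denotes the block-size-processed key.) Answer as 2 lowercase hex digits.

4a

Key "oWZ" = 6f 57 5a is 3 bytes ≤ B = 6; zero-pad to 6 bytes: K' = 6f 57 5a 00 00 00.
K' ⊕ ipad = 59 61 6c 36 36 36.
Inner input = 59 61 6c 36 36 36 ∥ 5a 72.
Inner hash: XOR 59⊕61⊕6c⊕36⊕36⊕36⊕5a⊕72 = 4a.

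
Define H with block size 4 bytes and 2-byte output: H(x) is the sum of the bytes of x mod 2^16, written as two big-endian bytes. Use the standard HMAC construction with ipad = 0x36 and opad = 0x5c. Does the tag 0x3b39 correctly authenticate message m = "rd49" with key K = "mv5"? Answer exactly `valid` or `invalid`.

invalid

Key "mv5" = 6d 76 35 is 3 bytes ≤ B = 4; zero-pad to 4 bytes: K' = 6d 76 35 00.
K' ⊕ ipad = 5b 40 03 36; K' ⊕ opad = 31 2a 69 5c.
Inner hash: sum = 91+64+3+54+114+100+52+57 = 535 → 02 17.
Outer hash (recomputed tag): sum = 49+42+105+92+2+23 = 313 → 01 39.
Recomputed tag = 0139; claimed = 3b39 → mismatch.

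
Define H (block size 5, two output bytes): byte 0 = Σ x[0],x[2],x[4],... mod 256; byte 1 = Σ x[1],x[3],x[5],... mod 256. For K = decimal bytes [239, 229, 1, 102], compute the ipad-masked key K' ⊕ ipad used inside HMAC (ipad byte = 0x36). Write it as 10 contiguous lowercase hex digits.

d9d3375036

Key decimal bytes [239, 229, 1, 102] = ef e5 01 66 is 4 bytes ≤ B = 5; zero-pad to 5 bytes: K' = ef e5 01 66 00.
XOR each byte with 0x36: ef⊕36=d9, e5⊕36=d3, 01⊕36=37, 66⊕36=50, 00⊕36=36.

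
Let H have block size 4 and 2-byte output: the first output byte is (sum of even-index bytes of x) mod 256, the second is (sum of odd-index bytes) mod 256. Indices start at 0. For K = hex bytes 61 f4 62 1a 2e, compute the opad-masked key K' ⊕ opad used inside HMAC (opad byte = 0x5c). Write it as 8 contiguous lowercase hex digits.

ad525c5c

Key hex bytes 61 f4 62 1a 2e is 5 bytes > B = 4, so hash it first: H(key) = f1 0e, then zero-pad to 4 bytes: K' = f1 0e 00 00.
XOR each byte with 0x5c: f1⊕5c=ad, 0e⊕5c=52, 00⊕5c=5c, 00⊕5c=5c.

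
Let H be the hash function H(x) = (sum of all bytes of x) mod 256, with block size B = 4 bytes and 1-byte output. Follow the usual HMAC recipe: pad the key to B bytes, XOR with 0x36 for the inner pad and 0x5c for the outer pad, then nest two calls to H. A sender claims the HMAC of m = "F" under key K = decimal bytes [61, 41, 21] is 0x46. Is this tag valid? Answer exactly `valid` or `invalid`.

Key decimal bytes [61, 41, 21] = 3d 29 15 is 3 bytes ≤ B = 4; zero-pad to 4 bytes: K' = 3d 29 15 00.
K' ⊕ ipad = 0b 1f 23 36; K' ⊕ opad = 61 75 49 5c.
Inner hash: sum = 11+31+35+54+70 = 201 → c9.
Outer hash (recomputed tag): sum = 97+117+73+92+201 = 580; mod 256 = 68 → 44.
Recomputed tag = 44; claimed = 46 → mismatch.

invalid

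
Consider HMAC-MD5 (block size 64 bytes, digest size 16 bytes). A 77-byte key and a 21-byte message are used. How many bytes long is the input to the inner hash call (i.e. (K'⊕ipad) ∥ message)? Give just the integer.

85

Key is 77 > 64 bytes, so it is hashed to 16 bytes then zero-padded to 64: |K'| = 64.
Inner input = (K'⊕ipad) ∥ m → 64 + 21 = 85 bytes.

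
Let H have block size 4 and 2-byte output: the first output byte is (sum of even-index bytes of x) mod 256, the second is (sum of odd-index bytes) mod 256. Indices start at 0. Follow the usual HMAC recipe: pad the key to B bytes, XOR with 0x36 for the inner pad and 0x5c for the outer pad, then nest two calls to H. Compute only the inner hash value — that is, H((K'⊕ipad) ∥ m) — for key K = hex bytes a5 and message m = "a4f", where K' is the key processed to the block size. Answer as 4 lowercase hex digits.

90a0

Key hex bytes a5 is 1 byte ≤ B = 4; zero-pad to 4 bytes: K' = a5 00 00 00.
K' ⊕ ipad = 93 36 36 36.
Inner input = 93 36 36 36 ∥ 61 34 66.
Inner hash: even-index sum = 400 mod 256 = 144; odd-index sum = 160 mod 256 = 160 → 90 a0.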